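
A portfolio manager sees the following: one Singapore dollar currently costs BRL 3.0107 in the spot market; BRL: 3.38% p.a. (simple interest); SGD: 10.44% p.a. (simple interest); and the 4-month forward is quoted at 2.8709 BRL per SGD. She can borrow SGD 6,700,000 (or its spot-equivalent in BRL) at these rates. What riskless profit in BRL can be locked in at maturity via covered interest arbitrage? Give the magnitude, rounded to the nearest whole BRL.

T = 4/12 years.
Invest the SGD and cover forward: 6,700,000 × 1.034800 × 2.8709 = BRL 19,904,409.04.
Convert at spot and invest in BRL: 6,700,000 × 3.0107 × 1.0112666667 = BRL 20,398,957.71.
The quoted forward undervalues SGD, so borrow SGD, convert to BRL at spot, deposit the BRL at 3.38%, and buy SGD forward at 2.8709 to cover the loan.
The gap between the two covered legs is BRL 494,549.

BRL 494,549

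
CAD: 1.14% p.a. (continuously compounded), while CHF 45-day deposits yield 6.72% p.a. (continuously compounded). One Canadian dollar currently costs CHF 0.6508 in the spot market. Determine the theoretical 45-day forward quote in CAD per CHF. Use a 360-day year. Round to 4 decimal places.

T = 45/360 years.
CHF accumulates by e^(0.0672×45/360) = 1.0084354.
CAD growth factor: e^(0.0114×45/360) = 1.001426.
So F = 0.6508 × 1.0084354 / 1.001426 = 0.6553552 (CHF/CAD).
Invert for CAD per CHF: 1 / 0.6553552 = 1.5259.

1.5259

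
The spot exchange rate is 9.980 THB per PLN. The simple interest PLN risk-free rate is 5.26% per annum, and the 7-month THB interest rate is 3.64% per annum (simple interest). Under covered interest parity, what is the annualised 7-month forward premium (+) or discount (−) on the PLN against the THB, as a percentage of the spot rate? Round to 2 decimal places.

T = 7/12 years.
F = S · g_THB/g_PLN = 9.98 × 1.0212333/1.0306833 = 9.888497.
(F − S)/S ÷ T = (9.888497 − 9.98)/9.98/(7/12) = -0.015718 → -1.57%.

-1.57%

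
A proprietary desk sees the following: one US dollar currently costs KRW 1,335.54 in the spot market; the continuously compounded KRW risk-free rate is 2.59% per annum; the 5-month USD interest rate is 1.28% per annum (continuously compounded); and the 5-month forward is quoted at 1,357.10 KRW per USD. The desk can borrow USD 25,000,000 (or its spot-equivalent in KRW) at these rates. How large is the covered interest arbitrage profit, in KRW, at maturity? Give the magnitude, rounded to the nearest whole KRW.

T = 5/12 years.
Keep in USD, deliver into the forward: 25,000,000·1.005347580873·1357.10 = KRW 34,108,930,050.07.
Swap to KRW now, deposit: 25,000,000·1335.54·1.010850106734 = KRW 33,750,768,788.69.
The quoted forward overvalues USD, so borrow KRW, buy USD at spot, deposit the USD at 1.28%, and sell the proceeds forward at 1,357.10.
Profit = 34,108,930,050.07 − 33,750,768,788.69 = KRW 358,161,261.

KRW 358,161,261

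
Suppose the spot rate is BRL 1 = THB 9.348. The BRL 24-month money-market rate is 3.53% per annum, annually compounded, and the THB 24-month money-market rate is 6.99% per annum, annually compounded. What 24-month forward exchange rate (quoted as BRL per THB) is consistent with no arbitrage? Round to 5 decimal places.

0.10017

T = 2 years.
THB growth factor: (1 + 0.0699)^2 = 1.144686.
Growth of 1 BRL over T: (1 + 0.0353)^2 = 1.0718461.
Forward (THB per BRL) = 9.348 × 1.144686 / 1.0718461 = 9.983266.
Invert for BRL per THB: 1 / 9.983266 = 0.10017.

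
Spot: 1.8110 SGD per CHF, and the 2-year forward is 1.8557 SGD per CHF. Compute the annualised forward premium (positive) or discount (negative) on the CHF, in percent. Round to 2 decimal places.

+1.23%

T = 2 years.
(F − S)/S = (1.8557 − 1.811)/1.811 = 0.0246825.
Annualise by dividing by T: 0.0246825 / 2 = 0.012341 → 1.23%.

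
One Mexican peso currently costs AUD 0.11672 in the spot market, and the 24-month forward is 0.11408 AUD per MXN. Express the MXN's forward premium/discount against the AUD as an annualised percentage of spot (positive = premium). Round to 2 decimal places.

T = 2 years.
MXN trades forward at -2.26182% vs spot over the period.
Annualise by dividing by T: -0.0226182 / 2 = -0.011309 → -1.13%.

-1.13%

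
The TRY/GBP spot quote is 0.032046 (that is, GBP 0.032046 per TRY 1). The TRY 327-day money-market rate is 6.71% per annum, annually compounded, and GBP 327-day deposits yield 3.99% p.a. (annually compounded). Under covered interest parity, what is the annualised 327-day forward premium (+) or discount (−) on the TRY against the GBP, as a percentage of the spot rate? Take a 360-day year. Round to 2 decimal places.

-2.55%

T = 327/360 years.
F = S · g_GBP/g_TRY = 0.032046 × 1.0361772/1.0607661 = 0.031303163.
Annualised premium = (F − S)/S × (1/T) = (0.031303163 − 0.032046)/0.032046 ÷ (327/360) = -2.55%.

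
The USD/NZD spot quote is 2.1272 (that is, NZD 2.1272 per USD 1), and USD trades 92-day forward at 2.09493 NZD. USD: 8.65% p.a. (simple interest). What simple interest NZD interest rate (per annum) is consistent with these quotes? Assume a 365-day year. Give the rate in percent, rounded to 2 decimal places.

T = 92/365 years.
By CIP, F/S equals the NZD-to-USD growth ratio: 2.09493/2.1272 = 0.9848298.
USD growth factor: 1 + 0.0865×92/365 = 1.0218027.
That pins the NZD growth at 1.0063017.
(1.0063017 − 1)/T = 0.025001, i.e. 2.50%.

2.50%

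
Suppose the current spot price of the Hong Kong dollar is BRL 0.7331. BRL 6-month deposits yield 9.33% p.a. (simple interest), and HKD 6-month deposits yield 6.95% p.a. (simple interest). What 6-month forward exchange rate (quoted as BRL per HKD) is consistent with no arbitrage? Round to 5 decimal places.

0.74153

T = 6/12 years.
BRL growth factor: 1 + 0.0933×6/12 = 1.046650.
Growth of 1 HKD over T: 1 + 0.0695×6/12 = 1.034750.
Forward (BRL per HKD) = 0.7331 × 1.046650 / 1.034750 = 0.7415309.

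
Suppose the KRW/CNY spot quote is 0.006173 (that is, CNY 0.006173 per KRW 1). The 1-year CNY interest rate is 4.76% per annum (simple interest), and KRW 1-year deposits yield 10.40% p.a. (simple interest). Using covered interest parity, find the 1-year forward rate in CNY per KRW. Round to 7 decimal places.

0.0058576

T = 1 year.
CNY growth factor: 1 + 0.0476×1 = 1.047600.
Growth of 1 KRW over T: 1 + 0.1040×1 = 1.104000.
So F = 0.006173 × 1.047600 / 1.104000 = 0.005857640 (CNY/KRW).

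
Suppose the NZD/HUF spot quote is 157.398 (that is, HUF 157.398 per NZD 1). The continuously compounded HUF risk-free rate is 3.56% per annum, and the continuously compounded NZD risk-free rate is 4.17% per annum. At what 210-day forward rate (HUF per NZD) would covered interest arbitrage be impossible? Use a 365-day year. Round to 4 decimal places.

156.8466

T = 210/365 years.
Growth of 1 HUF over T: e^(0.0356×210/365) = 1.020693391.
NZD accumulates by e^(0.0417×210/365) = 1.024281899.
CIP: F = S · (grow HUF)/(grow NZD) = 157.398 × 1.020693391/1.024281899 = 156.846566 HUF per NZD.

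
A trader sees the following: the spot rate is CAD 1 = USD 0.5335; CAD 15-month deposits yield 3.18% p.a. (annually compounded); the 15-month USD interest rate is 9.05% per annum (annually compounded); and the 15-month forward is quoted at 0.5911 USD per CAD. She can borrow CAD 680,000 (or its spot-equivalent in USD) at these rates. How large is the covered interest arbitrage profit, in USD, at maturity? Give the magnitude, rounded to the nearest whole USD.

USD 13,715

T = 15/12 years.
Invest the CAD and cover forward: 680,000 × 1.03990677 × 0.5911 = USD 417,988.45.
Convert at spot and invest in USD: 680,000 × 0.5335 × 1.11437687 = USD 404,273.64.
The quoted forward overvalues CAD, so borrow USD, buy CAD at spot, deposit the CAD at 3.18%, and sell the proceeds forward at 0.5911.
The gap between the two covered legs is USD 13,715.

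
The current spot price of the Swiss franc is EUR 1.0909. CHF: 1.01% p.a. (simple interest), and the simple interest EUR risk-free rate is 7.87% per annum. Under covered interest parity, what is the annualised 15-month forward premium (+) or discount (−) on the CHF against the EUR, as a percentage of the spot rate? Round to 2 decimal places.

+6.77%

T = 15/12 years.
CIP forward (EUR per CHF) = 1.0909 × 1.098375/1.012625 = 1.1832784.
Annualised premium = (F − S)/S × (1/T) = (1.1832784 − 1.0909)/1.0909 ÷ (15/12) = 6.77%.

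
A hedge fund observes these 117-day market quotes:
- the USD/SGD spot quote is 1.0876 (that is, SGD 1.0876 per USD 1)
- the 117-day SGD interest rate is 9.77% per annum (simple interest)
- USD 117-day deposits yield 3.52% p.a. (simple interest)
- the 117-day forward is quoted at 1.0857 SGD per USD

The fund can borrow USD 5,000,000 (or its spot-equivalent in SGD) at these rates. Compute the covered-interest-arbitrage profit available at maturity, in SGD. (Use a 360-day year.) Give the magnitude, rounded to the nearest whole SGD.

T = 117/360 years.
Keep in USD, deliver into the forward: 5,000,000·1.011440·1.0857 = SGD 5,490,602.04.
Swap to SGD now, deposit: 5,000,000·1.0876·1.0317525 = SGD 5,610,670.10.
The quoted forward undervalues USD, so borrow USD, convert to SGD at spot, deposit the SGD at 9.77%, and buy USD forward at 1.0857 to cover the loan.
Profit = 5,610,670.10 − 5,490,602.04 = SGD 120,068.

SGD 120,068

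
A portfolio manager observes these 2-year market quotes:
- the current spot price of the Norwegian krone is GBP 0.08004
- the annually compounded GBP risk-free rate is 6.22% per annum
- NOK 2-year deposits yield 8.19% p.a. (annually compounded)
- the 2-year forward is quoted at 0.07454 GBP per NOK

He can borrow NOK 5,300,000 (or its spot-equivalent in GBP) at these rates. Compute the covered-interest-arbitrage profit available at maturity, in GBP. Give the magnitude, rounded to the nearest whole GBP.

GBP 16,202

T = 2 years.
Keep in NOK, deliver into the forward: 5,300,000·1.17050761·0.07454 = GBP 462,423.08.
Swap to GBP now, deposit: 5,300,000·0.08004·1.12826884 = GBP 478,625.18.
The quoted forward undervalues NOK, so borrow NOK, convert to GBP at spot, deposit the GBP at 6.22%, and buy NOK forward at 0.07454 to cover the loan.
The gap between the two covered legs is GBP 16,202.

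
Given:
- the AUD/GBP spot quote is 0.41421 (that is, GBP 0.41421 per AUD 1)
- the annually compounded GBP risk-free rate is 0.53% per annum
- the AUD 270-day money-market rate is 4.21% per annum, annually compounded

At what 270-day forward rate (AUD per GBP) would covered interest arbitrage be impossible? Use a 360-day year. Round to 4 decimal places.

2.4802

T = 270/360 years.
GBP accumulates by (1 + 0.0053)^(270/360) = 1.0039724.
AUD growth factor: (1 + 0.0421)^(270/360) = 1.0314117.
Forward (GBP per AUD) = 0.41421 × 1.0039724 / 1.0314117 = 0.4031905.
Quoted the other way: 1/0.4031905 = 2.4802 AUD per GBP.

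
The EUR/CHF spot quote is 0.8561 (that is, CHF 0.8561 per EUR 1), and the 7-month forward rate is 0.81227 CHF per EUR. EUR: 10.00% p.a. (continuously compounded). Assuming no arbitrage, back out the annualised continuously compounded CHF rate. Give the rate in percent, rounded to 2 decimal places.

T = 7/12 years.
F/S = 0.81227/0.8561 = 0.9488027 = (growth of CHF) / (growth of EUR).
EUR growth factor: e^(0.1000×7/12) = 1.0600683.
Hence g_CHF = 1.0057957.
r = ln(1.0057957)/(7/12) = 0.009907 → 0.99%.

0.99%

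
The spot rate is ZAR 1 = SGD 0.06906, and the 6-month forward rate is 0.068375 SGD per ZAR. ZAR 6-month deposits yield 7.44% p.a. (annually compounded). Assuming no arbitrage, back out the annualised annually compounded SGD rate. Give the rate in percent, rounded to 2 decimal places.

5.32%

T = 6/12 years.
By CIP, F/S equals the SGD-to-ZAR growth ratio: 0.068375/0.06906 = 0.9900811.
The ZAR side grows by (1 + 0.0744)^(6/12) = 1.0365327.
Hence g_SGD = 1.0262514.
r = 1.0262514^(12/6) − 1 = 0.053192 → 5.32%.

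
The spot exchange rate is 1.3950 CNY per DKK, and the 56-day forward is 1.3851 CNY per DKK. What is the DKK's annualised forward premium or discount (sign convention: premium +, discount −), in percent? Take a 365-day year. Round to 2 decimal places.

T = 56/365 years.
Period premium: (1.3851 − 1.395)/1.395 = -0.0070968.
×(1/T) gives -4.63% p.a.

-4.63%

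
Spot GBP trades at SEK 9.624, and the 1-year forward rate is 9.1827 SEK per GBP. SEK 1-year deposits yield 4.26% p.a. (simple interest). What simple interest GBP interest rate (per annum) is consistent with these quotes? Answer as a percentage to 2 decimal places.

9.27%

T = 1 year.
CIP gives F = S · g_SEK/g_GBP, so g_SEK/g_GBP = 9.1827/9.624 = 0.9541459.
SEK growth factor: 1 + 0.0426×1 = 1.042600.
That pins the GBP growth at 1.092705.
(1.092705 − 1)/T = 0.092705, i.e. 9.27%.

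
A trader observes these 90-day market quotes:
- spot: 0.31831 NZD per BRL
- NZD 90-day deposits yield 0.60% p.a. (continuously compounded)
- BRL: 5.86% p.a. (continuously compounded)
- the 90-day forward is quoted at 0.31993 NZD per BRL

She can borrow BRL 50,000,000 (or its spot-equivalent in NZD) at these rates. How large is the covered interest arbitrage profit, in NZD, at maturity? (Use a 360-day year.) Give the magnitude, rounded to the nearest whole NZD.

T = 90/360 years.
Invest the BRL and cover forward: 50,000,000 × 1.0147578372 × 0.31993 = NZD 16,232,573.74.
Convert at spot and invest in NZD: 50,000,000 × 0.31831 × 1.0015011256 = NZD 15,939,391.16.
The quoted forward overvalues BRL, so borrow NZD, buy BRL at spot, deposit the BRL at 5.86%, and sell the proceeds forward at 0.31993.
Profit = 16,232,573.74 − 15,939,391.16 = NZD 293,183.

NZD 293,183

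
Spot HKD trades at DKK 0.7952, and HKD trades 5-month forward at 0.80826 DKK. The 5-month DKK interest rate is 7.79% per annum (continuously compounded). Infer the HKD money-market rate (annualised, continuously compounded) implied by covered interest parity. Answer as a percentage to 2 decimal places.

3.88%

T = 5/12 years.
By CIP, F/S equals the DKK-to-HKD growth ratio: 0.80826/0.7952 = 1.0164235.
DKK growth factor: e^(0.0779×5/12) = 1.0329909.
So the HKD growth factor = 1.0162997.
Take logs: ln 1.0162997 / (5/12) = 0.038804, so 3.88%.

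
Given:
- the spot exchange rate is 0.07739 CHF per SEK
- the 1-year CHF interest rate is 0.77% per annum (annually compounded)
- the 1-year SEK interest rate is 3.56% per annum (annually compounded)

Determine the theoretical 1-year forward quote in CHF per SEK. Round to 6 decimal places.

T = 1 year.
Growth of 1 CHF over T: (1 + 0.0077)^1 = 1.007700.
Growth of 1 SEK over T: (1 + 0.0356)^1 = 1.035600.
CIP: F = S · (grow CHF)/(grow SEK) = 0.07739 × 1.007700/1.035600 = 0.07530504 CHF per SEK.

0.075305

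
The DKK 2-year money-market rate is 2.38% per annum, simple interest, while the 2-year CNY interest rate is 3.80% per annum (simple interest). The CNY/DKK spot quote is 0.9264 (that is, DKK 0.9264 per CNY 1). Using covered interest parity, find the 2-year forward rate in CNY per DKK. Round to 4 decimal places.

1.1087

T = 2 years.
Growth of 1 DKK over T: 1 + 0.0238×2 = 1.047600.
CNY growth factor: 1 + 0.0380×2 = 1.076000.
CIP: F = S · (grow DKK)/(grow CNY) = 0.9264 × 1.047600/1.076000 = 0.9019486 DKK per CNY.
Invert for CNY per DKK: 1 / 0.9019486 = 1.1087.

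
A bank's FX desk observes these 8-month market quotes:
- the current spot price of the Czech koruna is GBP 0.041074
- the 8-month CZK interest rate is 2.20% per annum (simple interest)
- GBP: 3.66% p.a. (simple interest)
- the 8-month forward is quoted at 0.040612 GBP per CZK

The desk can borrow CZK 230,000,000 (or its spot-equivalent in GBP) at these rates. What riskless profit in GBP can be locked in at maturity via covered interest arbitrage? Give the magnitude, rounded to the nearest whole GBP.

GBP 199,769

T = 8/12 years.
Route A — deposit CZK, sell forward: 230,000,000 × 1.014666667 × 0.040612 = GBP 9,477,757.82.
Route B — convert at spot, deposit GBP: 230,000,000 × 0.041074 × 1.024400 = GBP 9,677,527.29.
The quoted forward undervalues CZK, so borrow CZK, convert to GBP at spot, deposit the GBP at 3.66%, and buy CZK forward at 0.040612 to cover the loan.
Profit = 9,677,527.29 − 9,477,757.82 = GBP 199,769.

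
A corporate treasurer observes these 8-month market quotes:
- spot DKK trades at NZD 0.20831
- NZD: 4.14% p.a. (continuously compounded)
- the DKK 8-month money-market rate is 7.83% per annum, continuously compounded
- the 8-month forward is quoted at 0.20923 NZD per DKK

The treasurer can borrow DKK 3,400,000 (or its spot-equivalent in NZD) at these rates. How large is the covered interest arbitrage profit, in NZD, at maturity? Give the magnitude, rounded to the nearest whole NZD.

NZD 21,428

T = 8/12 years.
Route A — deposit DKK, sell forward: 3,400,000 × 1.05358644 × 0.20923 = NZD 749,502.43.
Route B — convert at spot, deposit NZD: 3,400,000 × 0.20831 × 1.02798441 = NZD 728,074.07.
The quoted forward overvalues DKK, so borrow NZD, buy DKK at spot, deposit the DKK at 7.83%, and sell the proceeds forward at 0.20923.
Profit = 749,502.43 − 728,074.07 = NZD 21,428.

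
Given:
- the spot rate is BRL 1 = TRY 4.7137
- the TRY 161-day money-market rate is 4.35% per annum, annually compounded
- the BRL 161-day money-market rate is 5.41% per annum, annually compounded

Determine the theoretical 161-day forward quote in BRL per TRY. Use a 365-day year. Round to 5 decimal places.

0.21310

T = 161/365 years.
Growth of 1 TRY over T: (1 + 0.0435)^(161/365) = 1.0189596.
Growth of 1 BRL over T: (1 + 0.0541)^(161/365) = 1.0235123.
So F = 4.7137 × 1.0189596 / 1.0235123 = 4.692733 (TRY/BRL).
Invert for BRL per TRY: 1 / 4.692733 = 0.21310.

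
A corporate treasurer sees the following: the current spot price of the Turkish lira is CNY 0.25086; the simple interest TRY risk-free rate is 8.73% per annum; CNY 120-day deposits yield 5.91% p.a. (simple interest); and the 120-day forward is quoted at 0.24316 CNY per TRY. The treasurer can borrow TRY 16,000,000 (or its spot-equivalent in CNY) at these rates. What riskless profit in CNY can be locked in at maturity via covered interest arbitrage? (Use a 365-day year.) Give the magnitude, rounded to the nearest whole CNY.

T = 120/365 years.
Route A — deposit TRY, sell forward: 16,000,000 × 1.02870137 × 0.24316 = CNY 4,002,224.40.
Route B — convert at spot, deposit CNY: 16,000,000 × 0.25086 × 1.019430137 = CNY 4,091,747.91.
The quoted forward undervalues TRY, so borrow TRY, convert to CNY at spot, deposit the CNY at 5.91%, and buy TRY forward at 0.24316 to cover the loan.
Arbitrage profit = |4,002,224.40 − 4,091,747.91| = CNY 89,524.

CNY 89,524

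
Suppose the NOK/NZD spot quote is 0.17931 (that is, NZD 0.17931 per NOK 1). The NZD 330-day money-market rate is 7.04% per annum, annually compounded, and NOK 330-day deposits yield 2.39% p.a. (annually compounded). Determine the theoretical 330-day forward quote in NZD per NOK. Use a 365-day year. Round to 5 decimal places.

0.18666

T = 330/365 years.
NZD accumulates by (1 + 0.0704)^(330/365) = 1.0634398.
NOK growth factor: (1 + 0.0239)^(330/365) = 1.0215837.
Forward (NZD per NOK) = 0.17931 × 1.0634398 / 1.0215837 = 0.1866566.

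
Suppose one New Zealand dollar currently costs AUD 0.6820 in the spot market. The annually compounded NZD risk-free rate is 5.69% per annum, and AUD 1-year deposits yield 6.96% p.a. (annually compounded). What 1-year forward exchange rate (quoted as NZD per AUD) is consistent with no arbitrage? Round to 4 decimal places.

1.4489

T = 1 year.
AUD growth factor: (1 + 0.0696)^1 = 1.069600.
NZD growth factor: (1 + 0.0569)^1 = 1.056900.
CIP: F = S · (grow AUD)/(grow NZD) = 0.682 × 1.069600/1.056900 = 0.6901951 AUD per NZD.
Quoted the other way: 1/0.6901951 = 1.4489 NZD per AUD.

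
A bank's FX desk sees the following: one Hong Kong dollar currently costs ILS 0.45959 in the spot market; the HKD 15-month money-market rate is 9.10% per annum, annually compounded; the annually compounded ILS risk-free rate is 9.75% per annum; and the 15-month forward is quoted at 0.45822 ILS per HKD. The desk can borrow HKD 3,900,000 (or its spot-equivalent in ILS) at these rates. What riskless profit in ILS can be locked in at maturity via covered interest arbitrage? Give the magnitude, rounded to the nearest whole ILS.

ILS 20,852

T = 15/12 years.
Invest the HKD and cover forward: 3,900,000 × 1.115015586 × 0.45822 = ILS 1,992,597.52.
Convert at spot and invest in ILS: 3,900,000 × 0.45959 × 1.123325612 = ILS 2,013,449.95.
The quoted forward undervalues HKD, so borrow HKD, convert to ILS at spot, deposit the ILS at 9.75%, and buy HKD forward at 0.45822 to cover the loan.
The gap between the two covered legs is ILS 20,852.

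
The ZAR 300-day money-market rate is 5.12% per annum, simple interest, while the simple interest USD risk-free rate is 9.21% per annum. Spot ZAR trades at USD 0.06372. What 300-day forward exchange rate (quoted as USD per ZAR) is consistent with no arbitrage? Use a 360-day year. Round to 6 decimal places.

0.065803

T = 300/360 years.
USD accumulates by 1 + 0.0921×300/360 = 1.076750.
ZAR growth factor: 1 + 0.0512×300/360 = 1.0426667.
Forward (USD per ZAR) = 0.06372 × 1.076750 / 1.0426667 = 0.06580292.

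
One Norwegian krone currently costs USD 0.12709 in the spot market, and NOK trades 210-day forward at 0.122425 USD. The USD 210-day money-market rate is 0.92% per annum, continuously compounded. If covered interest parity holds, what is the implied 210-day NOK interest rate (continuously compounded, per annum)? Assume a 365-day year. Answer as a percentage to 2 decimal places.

T = 210/365 years.
By CIP, F/S equals the USD-to-NOK growth ratio: 0.122425/0.12709 = 0.9632937.
The USD side grows by e^(0.0092×210/365) = 1.0053072.
So the NOK growth factor = 1.0436144.
r = ln(1.0436144)/(210/365) = 0.074199 → 7.42%.

7.42%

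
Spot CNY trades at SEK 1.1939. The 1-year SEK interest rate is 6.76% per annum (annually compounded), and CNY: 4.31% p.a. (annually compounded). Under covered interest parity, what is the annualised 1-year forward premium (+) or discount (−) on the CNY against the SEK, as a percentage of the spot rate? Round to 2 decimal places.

+2.35%

T = 1 year.
No-arbitrage forward: 1.1939 × 1.067600 / 1.043100 = 1.2219419 SEK/CNY.
Annualised premium = (F − S)/S × (1/T) = (1.2219419 − 1.1939)/1.1939 ÷ 1 = 2.35%.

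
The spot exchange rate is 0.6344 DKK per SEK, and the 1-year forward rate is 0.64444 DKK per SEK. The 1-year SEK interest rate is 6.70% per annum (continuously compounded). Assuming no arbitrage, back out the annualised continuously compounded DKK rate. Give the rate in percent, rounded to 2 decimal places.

T = 1 year.
CIP gives F = S · g_DKK/g_SEK, so g_DKK/g_SEK = 0.64444/0.6344 = 1.0158260.
The SEK side grows by e^(0.0670×1) = 1.0692955.
So the DKK growth factor = 1.0862182.
r = ln(1.0862182)/1 = 0.082702 → 8.27%.

8.27%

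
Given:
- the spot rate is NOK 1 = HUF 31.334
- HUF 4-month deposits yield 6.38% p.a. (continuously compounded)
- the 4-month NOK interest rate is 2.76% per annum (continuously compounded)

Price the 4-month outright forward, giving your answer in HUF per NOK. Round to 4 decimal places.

T = 4/12 years.
HUF growth factor: e^(0.0638×4/12) = 1.02149441.
NOK accumulates by e^(0.0276×4/12) = 1.00924245.
Forward (HUF per NOK) = 31.334 × 1.02149441 / 1.00924245 = 31.714387.

31.7144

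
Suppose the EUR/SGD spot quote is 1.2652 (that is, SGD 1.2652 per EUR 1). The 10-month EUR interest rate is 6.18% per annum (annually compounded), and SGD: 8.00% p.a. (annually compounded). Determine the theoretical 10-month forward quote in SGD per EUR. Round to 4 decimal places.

1.2832

T = 10/12 years.
SGD growth factor: (1 + 0.0800)^(10/12) = 1.0662355.
Growth of 1 EUR over T: (1 + 0.0618)^(10/12) = 1.0512409.
CIP: F = S · (grow SGD)/(grow EUR) = 1.2652 × 1.0662355/1.0512409 = 1.283246 SGD per EUR.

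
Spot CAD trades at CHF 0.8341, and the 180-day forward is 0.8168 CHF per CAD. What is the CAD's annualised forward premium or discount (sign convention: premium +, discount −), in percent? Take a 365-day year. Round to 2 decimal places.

T = 180/365 years.
Period premium: (0.8168 − 0.8341)/0.8341 = -0.0207409.
×(1/T) gives -4.21% p.a.

-4.21%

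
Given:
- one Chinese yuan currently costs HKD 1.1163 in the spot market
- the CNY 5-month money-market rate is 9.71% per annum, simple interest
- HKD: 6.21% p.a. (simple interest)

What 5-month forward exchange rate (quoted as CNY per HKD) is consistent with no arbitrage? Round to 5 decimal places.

T = 5/12 years.
Growth of 1 HKD over T: 1 + 0.0621×5/12 = 1.025875.
Growth of 1 CNY over T: 1 + 0.0971×5/12 = 1.0404583.
CIP: F = S · (grow HKD)/(grow CNY) = 1.1163 × 1.025875/1.0404583 = 1.100654 HKD per CNY.
Quoted the other way: 1/1.100654 = 0.90855 CNY per HKD.

0.90855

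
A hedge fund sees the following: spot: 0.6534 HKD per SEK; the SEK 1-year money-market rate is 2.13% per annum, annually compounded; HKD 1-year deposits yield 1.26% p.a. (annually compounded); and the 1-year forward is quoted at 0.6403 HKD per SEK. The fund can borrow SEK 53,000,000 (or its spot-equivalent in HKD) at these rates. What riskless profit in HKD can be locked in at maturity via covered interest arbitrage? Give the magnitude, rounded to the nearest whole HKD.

HKD 407,806

T = 1 year.
Invest the SEK and cover forward: 53,000,000 × 1.021300 × 0.6403 = HKD 34,658,734.67.
Convert at spot and invest in HKD: 53,000,000 × 0.6534 × 1.012600 = HKD 35,066,540.52.
The quoted forward undervalues SEK, so borrow SEK, convert to HKD at spot, deposit the HKD at 1.26%, and buy SEK forward at 0.6403 to cover the loan.
Profit = 35,066,540.52 − 34,658,734.67 = HKD 407,806.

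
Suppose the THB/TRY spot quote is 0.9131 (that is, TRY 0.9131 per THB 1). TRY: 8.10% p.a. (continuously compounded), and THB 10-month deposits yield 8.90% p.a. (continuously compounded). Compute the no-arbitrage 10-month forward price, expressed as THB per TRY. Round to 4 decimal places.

T = 10/12 years.
TRY accumulates by e^(0.0810×10/12) = 1.0698303.
THB accumulates by e^(0.0890×10/12) = 1.0769863.
CIP: F = S · (grow TRY)/(grow THB) = 0.9131 × 1.0698303/1.0769863 = 0.9070329 TRY per THB.
Invert for THB per TRY: 1 / 0.9070329 = 1.1025.

1.1025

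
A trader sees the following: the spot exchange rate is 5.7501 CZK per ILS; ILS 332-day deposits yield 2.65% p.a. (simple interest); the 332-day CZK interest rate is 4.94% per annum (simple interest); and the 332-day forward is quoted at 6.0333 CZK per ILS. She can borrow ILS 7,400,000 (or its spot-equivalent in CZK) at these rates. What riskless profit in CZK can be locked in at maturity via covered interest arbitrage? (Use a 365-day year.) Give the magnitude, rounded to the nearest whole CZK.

T = 332/365 years.
Route A — deposit ILS, sell forward: 7,400,000 × 1.0241041096 × 6.0333 = CZK 45,722,582.20.
Route B — convert at spot, deposit CZK: 7,400,000 × 5.7501 × 1.0449336986 = CZK 44,462,702.13.
The quoted forward overvalues ILS, so borrow CZK, buy ILS at spot, deposit the ILS at 2.65%, and sell the proceeds forward at 6.0333.
Arbitrage profit = |45,722,582.20 − 44,462,702.13| = CZK 1,259,880.

CZK 1,259,880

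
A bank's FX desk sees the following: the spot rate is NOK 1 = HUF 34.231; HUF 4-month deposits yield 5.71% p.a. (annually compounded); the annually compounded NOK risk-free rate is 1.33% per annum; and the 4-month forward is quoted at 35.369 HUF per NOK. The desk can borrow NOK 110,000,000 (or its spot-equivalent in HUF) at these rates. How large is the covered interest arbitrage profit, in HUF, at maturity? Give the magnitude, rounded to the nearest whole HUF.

HUF 72,006,467

T = 4/12 years.
Keep in NOK, deliver into the forward: 110,000,000·1.004413822838·35.369 = HUF 3,907,762,375.00.
Swap to HUF now, deposit: 110,000,000·34.231·1.018682137575 = HUF 3,835,755,907.65.
The quoted forward overvalues NOK, so borrow HUF, buy NOK at spot, deposit the NOK at 1.33%, and sell the proceeds forward at 35.369.
Profit = 3,907,762,375.00 − 3,835,755,907.65 = HUF 72,006,467.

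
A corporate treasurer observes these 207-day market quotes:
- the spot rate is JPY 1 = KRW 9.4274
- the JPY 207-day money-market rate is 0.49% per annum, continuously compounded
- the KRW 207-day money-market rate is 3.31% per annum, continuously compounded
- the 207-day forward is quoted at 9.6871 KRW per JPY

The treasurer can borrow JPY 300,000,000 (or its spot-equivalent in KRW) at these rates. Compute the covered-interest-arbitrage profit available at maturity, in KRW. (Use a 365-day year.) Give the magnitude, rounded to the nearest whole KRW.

T = 207/365 years.
Route A — deposit JPY, sell forward: 300,000,000 × 1.002782768843 × 9.6871 = KRW 2,914,217,088.02.
Route B — convert at spot, deposit KRW: 300,000,000 × 9.4274 × 1.018949078359 = KRW 2,881,812,162.40.
The quoted forward overvalues JPY, so borrow KRW, buy JPY at spot, deposit the JPY at 0.49%, and sell the proceeds forward at 9.6871.
The gap between the two covered legs is KRW 32,404,926.

KRW 32,404,926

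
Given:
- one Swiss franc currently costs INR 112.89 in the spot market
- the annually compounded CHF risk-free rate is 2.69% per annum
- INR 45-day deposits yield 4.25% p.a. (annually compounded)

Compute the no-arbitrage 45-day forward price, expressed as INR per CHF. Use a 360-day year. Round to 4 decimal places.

113.1030

T = 45/360 years.
INR growth factor: (1 + 0.0425)^(45/360) = 1.005216267.
CHF growth factor: (1 + 0.0269)^(45/360) = 1.00332358.
Forward (INR per CHF) = 112.89 × 1.005216267 / 1.00332358 = 113.102958.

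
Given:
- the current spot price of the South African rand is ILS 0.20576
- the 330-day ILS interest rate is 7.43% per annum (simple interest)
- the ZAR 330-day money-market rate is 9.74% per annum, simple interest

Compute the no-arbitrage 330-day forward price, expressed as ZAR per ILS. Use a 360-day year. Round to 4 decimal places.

T = 330/360 years.
ILS growth factor: 1 + 0.0743×330/360 = 1.0681083.
Growth of 1 ZAR over T: 1 + 0.0974×330/360 = 1.0892833.
Forward (ILS per ZAR) = 0.20576 × 1.0681083 / 1.0892833 = 0.2017602.
Quoted the other way: 1/0.2017602 = 4.9564 ZAR per ILS.

4.9564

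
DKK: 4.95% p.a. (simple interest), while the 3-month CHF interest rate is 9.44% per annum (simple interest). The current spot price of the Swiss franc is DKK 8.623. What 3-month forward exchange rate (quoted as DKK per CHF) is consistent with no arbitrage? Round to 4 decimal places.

T = 3/12 years.
DKK accumulates by 1 + 0.0495×3/12 = 1.012375.
CHF growth factor: 1 + 0.0944×3/12 = 1.023600.
Forward (DKK per CHF) = 8.623 × 1.012375 / 1.023600 = 8.528438.

8.5284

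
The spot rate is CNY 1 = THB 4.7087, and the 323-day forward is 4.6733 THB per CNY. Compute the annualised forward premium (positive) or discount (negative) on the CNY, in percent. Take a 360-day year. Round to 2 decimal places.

T = 323/360 years.
Period premium: (4.6733 − 4.7087)/4.7087 = -0.0075180.
Per annum: -0.0075180 / (323/360) = -0.008379 = -0.84%.

-0.84%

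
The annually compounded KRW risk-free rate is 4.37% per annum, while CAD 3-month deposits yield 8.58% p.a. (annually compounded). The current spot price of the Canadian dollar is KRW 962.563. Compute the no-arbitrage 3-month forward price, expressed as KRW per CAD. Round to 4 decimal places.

T = 3/12 years.
KRW growth factor: (1 + 0.0437)^(3/12) = 1.010750398.
CAD growth factor: (1 + 0.0858)^(3/12) = 1.020792474.
So F = 962.563 × 1.010750398 / 1.020792474 = 953.093758 (KRW/CAD).

953.0938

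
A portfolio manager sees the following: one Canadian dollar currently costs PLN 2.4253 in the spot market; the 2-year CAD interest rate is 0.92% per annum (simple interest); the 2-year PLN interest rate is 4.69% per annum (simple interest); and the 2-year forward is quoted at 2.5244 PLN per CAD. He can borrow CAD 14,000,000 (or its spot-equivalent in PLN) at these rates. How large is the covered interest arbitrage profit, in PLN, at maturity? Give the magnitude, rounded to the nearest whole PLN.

T = 2 years.
Invest the CAD and cover forward: 14,000,000 × 1.018400 × 2.5244 = PLN 35,991,885.44.
Convert at spot and invest in PLN: 14,000,000 × 2.4253 × 1.093800 = PLN 37,139,103.96.
The quoted forward undervalues CAD, so borrow CAD, convert to PLN at spot, deposit the PLN at 4.69%, and buy CAD forward at 2.5244 to cover the loan.
Profit = 37,139,103.96 − 35,991,885.44 = PLN 1,147,219.

PLN 1,147,219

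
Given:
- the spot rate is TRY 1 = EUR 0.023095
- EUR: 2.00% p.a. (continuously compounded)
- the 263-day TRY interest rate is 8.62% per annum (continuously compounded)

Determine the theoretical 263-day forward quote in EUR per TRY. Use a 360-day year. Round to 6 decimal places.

T = 263/360 years.
Growth of 1 EUR over T: e^(0.0200×263/360) = 1.0147184.
Growth of 1 TRY over T: e^(0.0862×263/360) = 1.064999.
CIP: F = S · (grow EUR)/(grow TRY) = 0.023095 × 1.0147184/1.064999 = 0.02200464 EUR per TRY.

0.022005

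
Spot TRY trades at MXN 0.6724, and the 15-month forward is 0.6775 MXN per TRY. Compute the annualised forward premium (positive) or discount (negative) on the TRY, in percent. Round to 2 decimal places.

T = 15/12 years.
TRY trades forward at +0.75848% vs spot over the period.
×(1/T) gives 0.61% p.a.

+0.61%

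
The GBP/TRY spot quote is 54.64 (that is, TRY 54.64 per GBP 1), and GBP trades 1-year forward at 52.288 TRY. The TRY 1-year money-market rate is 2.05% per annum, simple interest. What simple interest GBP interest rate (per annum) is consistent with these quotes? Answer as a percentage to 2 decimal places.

6.64%

T = 1 year.
CIP gives F = S · g_TRY/g_GBP, so g_TRY/g_GBP = 52.288/54.64 = 0.9569546.
TRY growth factor: 1 + 0.0205×1 = 1.020500.
Hence g_GBP = 1.0664038.
(1.0664038 − 1)/T = 0.066404, i.e. 6.64%.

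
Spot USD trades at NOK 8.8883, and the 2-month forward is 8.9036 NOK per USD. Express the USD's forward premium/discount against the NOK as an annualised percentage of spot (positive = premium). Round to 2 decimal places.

T = 2/12 years.
USD trades forward at +0.17214% vs spot over the period.
Annualise by dividing by T: 0.0017214 / (2/12) = 0.010328 → 1.03%.

+1.03%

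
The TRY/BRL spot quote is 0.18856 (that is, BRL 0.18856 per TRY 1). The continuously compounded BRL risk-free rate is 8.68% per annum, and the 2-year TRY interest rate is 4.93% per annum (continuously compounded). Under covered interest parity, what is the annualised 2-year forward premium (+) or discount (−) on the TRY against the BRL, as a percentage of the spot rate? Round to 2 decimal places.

+3.89%

T = 2 years.
No-arbitrage forward: 0.18856 × 1.1895796 / 1.1036248 = 0.20324582 BRL/TRY.
(F − S)/S ÷ T = (0.20324582 − 0.18856)/0.18856/2 = 0.038942 → 3.89%.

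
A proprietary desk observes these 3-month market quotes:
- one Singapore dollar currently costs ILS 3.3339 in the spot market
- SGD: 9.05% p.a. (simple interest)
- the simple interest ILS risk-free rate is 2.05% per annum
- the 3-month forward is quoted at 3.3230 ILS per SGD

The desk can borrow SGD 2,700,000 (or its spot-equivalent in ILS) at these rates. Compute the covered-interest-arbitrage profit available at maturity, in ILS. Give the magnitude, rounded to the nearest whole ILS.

ILS 127,431

T = 3/12 years.
Keep in SGD, deliver into the forward: 2,700,000·1.022625·3.3230 = ILS 9,175,093.76.
Swap to ILS now, deposit: 2,700,000·3.3339·1.005125 = ILS 9,047,662.84.
The quoted forward overvalues SGD, so borrow ILS, buy SGD at spot, deposit the SGD at 9.05%, and sell the proceeds forward at 3.3230.
Arbitrage profit = |9,175,093.76 − 9,047,662.84| = ILS 127,431.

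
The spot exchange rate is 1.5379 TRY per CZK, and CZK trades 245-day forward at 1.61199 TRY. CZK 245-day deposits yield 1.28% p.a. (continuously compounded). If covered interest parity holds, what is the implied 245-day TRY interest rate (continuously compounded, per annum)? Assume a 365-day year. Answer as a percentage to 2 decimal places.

T = 245/365 years.
CIP gives F = S · g_TRY/g_CZK, so g_TRY/g_CZK = 1.61199/1.5379 = 1.0481761.
CZK growth factor: e^(0.0128×245/365) = 1.0086288.
That pins the TRY growth at 1.0572206.
r = ln(1.0572206)/(245/365) = 0.082897 → 8.29%.

8.29%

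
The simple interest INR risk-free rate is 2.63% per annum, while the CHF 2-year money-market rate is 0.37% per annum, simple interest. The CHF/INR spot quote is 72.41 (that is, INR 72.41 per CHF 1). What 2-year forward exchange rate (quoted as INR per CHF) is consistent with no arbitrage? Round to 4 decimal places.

T = 2 years.
INR accumulates by 1 + 0.0263×2 = 1.052600.
CHF growth factor: 1 + 0.0037×2 = 1.007400.
So F = 72.41 × 1.052600 / 1.007400 = 75.658890 (INR/CHF).

75.6589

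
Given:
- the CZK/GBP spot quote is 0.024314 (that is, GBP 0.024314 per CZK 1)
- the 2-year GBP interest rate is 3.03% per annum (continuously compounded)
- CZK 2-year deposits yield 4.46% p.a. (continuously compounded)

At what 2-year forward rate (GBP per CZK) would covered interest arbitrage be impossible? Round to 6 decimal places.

0.023628

T = 2 years.
GBP growth factor: e^(0.0303×2) = 1.0624738.
CZK accumulates by e^(0.0446×2) = 1.0932993.
So F = 0.024314 × 1.0624738 / 1.0932993 = 0.02362847 (GBP/CZK).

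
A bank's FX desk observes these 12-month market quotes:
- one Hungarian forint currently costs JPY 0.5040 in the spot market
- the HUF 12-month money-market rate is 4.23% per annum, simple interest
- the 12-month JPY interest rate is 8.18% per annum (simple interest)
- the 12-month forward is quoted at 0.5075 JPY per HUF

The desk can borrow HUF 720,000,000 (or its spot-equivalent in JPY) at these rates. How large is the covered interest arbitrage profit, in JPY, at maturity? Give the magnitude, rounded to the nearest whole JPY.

JPY 11,707,164

T = 1 year.
Route A — deposit HUF, sell forward: 720,000,000 × 1.042300 × 0.5075 = JPY 380,856,420.00.
Route B — convert at spot, deposit JPY: 720,000,000 × 0.5040 × 1.081800 = JPY 392,563,584.00.
The quoted forward undervalues HUF, so borrow HUF, convert to JPY at spot, deposit the JPY at 8.18%, and buy HUF forward at 0.5075 to cover the loan.
The gap between the two covered legs is JPY 11,707,164.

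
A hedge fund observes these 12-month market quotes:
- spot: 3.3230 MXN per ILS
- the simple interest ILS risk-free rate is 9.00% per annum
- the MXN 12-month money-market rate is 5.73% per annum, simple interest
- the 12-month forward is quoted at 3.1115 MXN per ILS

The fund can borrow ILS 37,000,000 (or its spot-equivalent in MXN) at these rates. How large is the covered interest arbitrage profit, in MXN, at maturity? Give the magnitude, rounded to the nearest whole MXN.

T = 1 year.
Invest the ILS and cover forward: 37,000,000 × 1.090000 × 3.1115 = MXN 125,486,795.00.
Convert at spot and invest in MXN: 37,000,000 × 3.3230 × 1.057300 = MXN 129,996,092.30.
The quoted forward undervalues ILS, so borrow ILS, convert to MXN at spot, deposit the MXN at 5.73%, and buy ILS forward at 3.1115 to cover the loan.
Arbitrage profit = |125,486,795.00 − 129,996,092.30| = MXN 4,509,297.

MXN 4,509,297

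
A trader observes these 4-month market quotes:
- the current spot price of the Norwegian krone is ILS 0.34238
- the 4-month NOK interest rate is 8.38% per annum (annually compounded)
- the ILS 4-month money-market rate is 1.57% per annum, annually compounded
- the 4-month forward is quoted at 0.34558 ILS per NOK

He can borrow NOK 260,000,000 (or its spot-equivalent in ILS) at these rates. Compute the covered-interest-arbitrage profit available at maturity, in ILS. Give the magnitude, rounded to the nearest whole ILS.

T = 4/12 years.
Keep in NOK, deliver into the forward: 260,000,000·1.0271874759·0.34558 = ILS 92,293,616.46.
Swap to ILS now, deposit: 260,000,000·0.34238·1.005206182 = ILS 89,482,248.07.
The quoted forward overvalues NOK, so borrow ILS, buy NOK at spot, deposit the NOK at 8.38%, and sell the proceeds forward at 0.34558.
Arbitrage profit = |92,293,616.46 − 89,482,248.07| = ILS 2,811,368.

ILS 2,811,368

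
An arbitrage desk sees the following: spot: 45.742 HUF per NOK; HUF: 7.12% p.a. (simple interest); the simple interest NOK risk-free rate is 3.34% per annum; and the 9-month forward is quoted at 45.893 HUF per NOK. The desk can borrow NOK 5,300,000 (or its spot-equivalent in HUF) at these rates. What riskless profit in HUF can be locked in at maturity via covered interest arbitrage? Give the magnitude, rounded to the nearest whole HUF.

HUF 6,052,617

T = 9/12 years.
Invest the NOK and cover forward: 5,300,000 × 1.025050 × 45.893 = HUF 249,325,884.15.
Convert at spot and invest in HUF: 5,300,000 × 45.742 × 1.053400 = HUF 255,378,500.84.
The quoted forward undervalues NOK, so borrow NOK, convert to HUF at spot, deposit the HUF at 7.12%, and buy NOK forward at 45.893 to cover the loan.
Profit = 255,378,500.84 − 249,325,884.15 = HUF 6,052,617.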